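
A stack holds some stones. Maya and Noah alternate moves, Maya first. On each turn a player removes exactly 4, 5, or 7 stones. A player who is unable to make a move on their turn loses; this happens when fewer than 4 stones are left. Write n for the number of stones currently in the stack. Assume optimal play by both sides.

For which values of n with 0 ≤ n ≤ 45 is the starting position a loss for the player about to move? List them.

0, 1, 2, 3, 11, 12, 13, 14, 22, 23, 24, 25, 33, 34, 35, 36, 44, 45

Classify positions by backward induction: terminal positions (no move available) are L. From any other position, the mover wins iff some move reaches an L.
n=0: no move → L
n=1: no move → L
n=2: no move → L
n=3: no move → L
n=4: W (go to 0, an L position)
n=5: W (go to 1, an L position)
n=6: W (go to 2, an L position)
n=7: W (go to 3, an L position)
n=8: W (go to 3, an L position)
n=9: W (go to 2, an L position)
n=10: W (go to 3, an L position)
n=11: L (options 7(W), 6(W), 4(W) are all W)
n=12: L (options 8(W), 7(W), 5(W) are all W)
n=13: L (options 9(W), 8(W), 6(W) are all W)
n=14: L (options 10(W), 9(W), 7(W) are all W)
n=15: W (go to 11, an L position)
n=16: W (go to 12, an L position)
n=17: W (go to 13, an L position)
n=18: W (go to 14, an L position)
n=19: W (go to 14, an L position)
n=20: W (go to 13, an L position)
n=21: W (go to 14, an L position)
n=22: L (options 18(W), 17(W), 15(W) are all W)
n=23: L (options 19(W), 18(W), 16(W) are all W)
n=24: L (options 20(W), 19(W), 17(W) are all W)
n=25: L (options 21(W), 20(W), 18(W) are all W)
n=26: W (go to 22, an L position)
n=27: W (go to 23, an L position)
n=28: W (go to 24, an L position)
n=29: W (go to 25, an L position)
n=30: W (go to 25, an L position)
n=31: W (go to 24, an L position)
n=32: W (go to 25, an L position)
n=33: L (options 29(W), 28(W), 26(W) are all W)
n=34: L (options 30(W), 29(W), 27(W) are all W)
n=35: L (options 31(W), 30(W), 28(W) are all W)
n=36: L (options 32(W), 31(W), 29(W) are all W)
n=37: W (go to 33, an L position)
n=38: W (go to 34, an L position)
n=39: W (go to 35, an L position)
n=40: W (go to 36, an L position)
n=41: W (go to 36, an L position)
n=42: W (go to 35, an L position)
n=43: W (go to 36, an L position)
n=44: L (options 40(W), 39(W), 37(W) are all W)
n=45: L (options 41(W), 40(W), 38(W) are all W)
Reading off the rows marked L gives the requested list; there are 18 such values of n.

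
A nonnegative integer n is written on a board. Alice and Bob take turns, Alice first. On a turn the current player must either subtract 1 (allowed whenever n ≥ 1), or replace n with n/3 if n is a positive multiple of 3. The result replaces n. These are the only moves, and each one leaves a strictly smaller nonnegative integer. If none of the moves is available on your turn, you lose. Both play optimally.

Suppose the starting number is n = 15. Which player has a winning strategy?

Work bottom-up. With no move the player to move loses. Otherwise the position is W if at least one move leads to an L position for the opponent, and L if every move leads to a W.
n=0: no move → L
n=1: W (go to 0, an L position)
n=2: L (sole option 1(W) is W)
n=3: W (go to 2, an L position)
n=4: L (sole option 3(W) is W)
n=5: W (go to 4, an L position)
n=6: W (go to 2, an L position)
n=7: L (sole option 6(W) is W)
n=8: W (go to 7, an L position)
n=9: L (options 3(W), 8(W) are all W)
n=10: W (go to 9, an L position)
n=11: L (sole option 10(W) is W)
n=12: W (go to 4, an L position)
n=13: L (sole option 12(W) is W)
n=14: W (go to 13, an L position)
n=15: L (options 5(W), 14(W) are all W)
Every move from 15 reaches a W position, so the mover loses.

Bob wins.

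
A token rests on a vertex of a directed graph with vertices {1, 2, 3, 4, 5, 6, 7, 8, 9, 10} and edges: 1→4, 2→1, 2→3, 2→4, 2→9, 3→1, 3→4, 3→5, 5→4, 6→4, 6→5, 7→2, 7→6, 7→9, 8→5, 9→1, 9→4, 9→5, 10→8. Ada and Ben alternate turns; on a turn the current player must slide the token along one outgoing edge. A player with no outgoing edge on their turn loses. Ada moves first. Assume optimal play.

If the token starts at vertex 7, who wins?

Ben wins.

Label each position W (a win for the player to move) or L (a loss). A position with no legal move is L; any other position is W exactly when some move reaches an L, and L when every move reaches a W.
Every edge goes from a vertex to one that appears earlier in the order 4, 5, 1, 3, 6, 9, 2, 8, 7, 10, so processing vertices in that order labels each vertex after all of its successors.
4: no outgoing edge → L
5: reaches L-position 4 → W
1: reaches L-position 4 → W
3: reaches L-position 4 → W
6: reaches L-position 4 → W
9: reaches L-position 4 → W
2: reaches L-position 4 → W
8: only reaches 5(W), which is W → L
7: only reaches 2(W), 9(W), 6(W), all W → L
10: reaches L-position 8 → W
Every move from 7 reaches a W position, so the mover loses.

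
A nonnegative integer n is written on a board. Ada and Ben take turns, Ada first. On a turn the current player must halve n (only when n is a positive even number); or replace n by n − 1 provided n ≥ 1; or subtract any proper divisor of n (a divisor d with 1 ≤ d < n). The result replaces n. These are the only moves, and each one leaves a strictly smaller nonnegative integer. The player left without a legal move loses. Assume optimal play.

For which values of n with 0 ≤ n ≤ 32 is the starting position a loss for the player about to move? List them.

0, 2, 5, 7, 9, 11, 13, 15, 17, 19, 21, 23, 25, 27, 29, 31

Label each position W (a win for the player to move) or L (a loss). A position with no legal move is L; any other position is W exactly when some move reaches an L, and L when every move reaches a W.
n=0: no move → L
n=1: reaches L-position 0 → W
n=2: only reaches 1(W), which is W → L
n=3: reaches L-position 2 → W
n=4: reaches L-position 2 → W
n=5: only reaches 4(W), which is W → L
n=6: reaches L-position 5 → W
n=7: only reaches 6(W), which is W → L
n=8: reaches L-position 7 → W
n=9: only reaches 6(W), 8(W), all W → L
n=10: reaches L-position 5 → W
n=11: only reaches 10(W), which is W → L
n=12: reaches L-position 9 → W
n=13: only reaches 12(W), which is W → L
n=14: reaches L-position 7 → W
n=15: only reaches 10(W), 12(W), 14(W), all W → L
n=16: reaches L-position 15 → W
n=17: only reaches 16(W), which is W → L
n=18: reaches L-position 9 → W
n=19: only reaches 18(W), which is W → L
n=20: reaches L-position 15 → W
n=21: only reaches 14(W), 18(W), 20(W), all W → L
n=22: reaches L-position 11 → W
n=23: only reaches 22(W), which is W → L
n=24: reaches L-position 21 → W
n=25: only reaches 20(W), 24(W), all W → L
n=26: reaches L-position 13 → W
n=27: only reaches 18(W), 24(W), 26(W), all W → L
n=28: reaches L-position 21 → W
n=29: only reaches 28(W), which is W → L
n=30: reaches L-position 15 → W
n=31: only reaches 30(W), which is W → L
n=32: reaches L-position 31 → W
Reading off the rows marked L gives the requested list; there are 16 such values of n.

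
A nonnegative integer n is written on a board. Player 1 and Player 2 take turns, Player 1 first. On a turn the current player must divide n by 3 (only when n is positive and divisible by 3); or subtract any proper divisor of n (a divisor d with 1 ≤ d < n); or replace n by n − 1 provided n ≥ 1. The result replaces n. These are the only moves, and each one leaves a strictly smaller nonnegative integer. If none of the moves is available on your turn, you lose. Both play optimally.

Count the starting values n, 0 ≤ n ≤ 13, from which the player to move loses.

7

Positions with no move are L. A position that does have a move is losing for the player to move precisely when every available move leads to a winning position for the opponent. Fill in the labels:
n=0: no move → L
n=1: →0(L), so W
n=2: →1(W) only, which is W, so L
n=3: →2(L), so W
n=4: →2(L), so W
n=5: →4(W) only, which is W, so L
n=6: →2(L), so W
n=7: →6(W) only, which is W, so L
n=8: →7(L), so W
n=9: →3(W), 6(W), 8(W) — all W, so L
n=10: →5(L), so W
n=11: →10(W) only, which is W, so L
n=12: →9(L), so W
n=13: →12(W) only, which is W, so L
L entries with 0 ≤ n ≤ 13: n = 0, 2, 5, 7, 9, 11, 13; that makes 7.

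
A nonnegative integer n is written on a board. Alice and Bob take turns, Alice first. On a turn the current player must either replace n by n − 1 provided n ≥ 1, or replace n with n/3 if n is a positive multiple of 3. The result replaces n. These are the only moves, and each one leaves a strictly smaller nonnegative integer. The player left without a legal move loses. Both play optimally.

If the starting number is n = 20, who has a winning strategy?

Alice wins.

Build the W/L table. Terminal = L. A non-terminal position is W if it has a move to some L; otherwise it is L.
n=0: no move → L
n=1: reaches L-position 0 → W
n=2: only reaches 1(W), which is W → L
n=3: reaches L-position 2 → W
n=4: only reaches 3(W), which is W → L
n=5: reaches L-position 4 → W
n=6: reaches L-position 2 → W
n=7: only reaches 6(W), which is W → L
n=8: reaches L-position 7 → W
n=9: only reaches 3(W), 8(W), all W → L
n=10: reaches L-position 9 → W
n=11: only reaches 10(W), which is W → L
n=12: reaches L-position 4 → W
n=13: only reaches 12(W), which is W → L
n=14: reaches L-position 13 → W
n=15: only reaches 5(W), 14(W), all W → L
n=16: reaches L-position 15 → W
n=17: only reaches 16(W), which is W → L
n=18: reaches L-position 17 → W
n=19: only reaches 18(W), which is W → L
n=20: reaches L-position 19 → W
From 20 Alice can move to 19, reaching an L position.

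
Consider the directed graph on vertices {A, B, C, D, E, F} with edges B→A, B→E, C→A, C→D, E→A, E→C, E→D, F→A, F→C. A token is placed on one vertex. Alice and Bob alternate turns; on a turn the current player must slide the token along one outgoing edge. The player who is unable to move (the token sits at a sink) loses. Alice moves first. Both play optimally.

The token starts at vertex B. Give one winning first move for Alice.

Classify positions by backward induction: terminal positions (no move available) are L. From any other position, the mover wins iff some move reaches an L.
Every edge goes from a vertex to one that appears earlier in the order D, A, C, E, F, B, so processing vertices in that order labels each vertex after all of its successors.
D: no outgoing edge → L
A: no outgoing edge → L
C: →A(L), so W
E: →A(L), so W
F: →A(L), so W
B: →A(L), so W
From B, the L positions reachable in one move are: A.

Move to A.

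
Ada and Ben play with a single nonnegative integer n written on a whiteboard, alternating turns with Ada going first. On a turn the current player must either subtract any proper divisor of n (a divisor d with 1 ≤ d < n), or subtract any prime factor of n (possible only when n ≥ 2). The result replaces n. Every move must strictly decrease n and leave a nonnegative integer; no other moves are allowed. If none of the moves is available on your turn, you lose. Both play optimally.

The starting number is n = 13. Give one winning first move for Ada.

Move to 0.

Use the standard recursion: the mover loses at a terminal position; elsewhere, the mover wins exactly when some move hands the opponent an L position.
n=0: no move → L
n=1: no move → L
n=2: →0(L), so W
n=3: →0(L), so W
n=4: →2(W), 3(W) — all W, so L
n=5: →0(L), so W
n=6: →4(L), so W
n=7: →0(L), so W
n=8: →4(L), so W
n=9: →6(W), 8(W) — all W, so L
n=10: →9(L), so W
n=11: →0(L), so W
n=12: →9(L), so W
n=13: →0(L), so W
From 13, the L positions reachable in one move are: 0.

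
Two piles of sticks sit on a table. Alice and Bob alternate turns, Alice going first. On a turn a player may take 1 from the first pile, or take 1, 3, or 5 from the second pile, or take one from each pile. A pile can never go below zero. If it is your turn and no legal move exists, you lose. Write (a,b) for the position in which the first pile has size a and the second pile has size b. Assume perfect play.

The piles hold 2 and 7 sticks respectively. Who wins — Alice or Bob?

Alice wins.

Label each position W (a win for the player to move) or L (a loss). A position with no legal move is L; any other position is W exactly when some move reaches an L, and L when every move reaches a W.
No move ever increases a pile, so every position that can arise here has a ≤ 2 and b ≤ 7; it is enough to label the cells with 0 ≤ a ≤ 2 and 0 ≤ b ≤ 7.
Every move lowers a or b (never raises either), so fill the grid row by row in increasing a, and left to right within a row: each cell's successors are then already labelled.
      b=0  b=1  b=2  b=3  b=4  b=5  b=6  b=7
a=0:    L    W    L    W    L    W    L    W
a=1:    W    W    W    W    W    W    W    W
a=2:    L    W    L    W    L    W    L    W
Cells with no legal move (terminal, hence L): (0,0).
The remaining L cells, each justified by listing all of its moves:
(0,2): only reaches (0,1)(W), which is W → L
(0,4): only reaches (0,3)(W), (0,1)(W), all W → L
(0,6): only reaches (0,5)(W), (0,3)(W), (0,1)(W), all W → L
(2,0): only reaches (1,0)(W), which is W → L
(2,2): only reaches (1,2)(W), (2,1)(W), (1,1)(W), all W → L
(2,4): only reaches (1,4)(W), (2,3)(W), (2,1)(W), (1,3)(W), all W → L
(2,6): only reaches (1,6)(W), (2,5)(W), (2,3)(W), (2,1)(W), (1,5)(W), all W → L
Every other cell has at least one move into one of the L cells above, so it is W.
From (2,7) Alice can move to (2,6), reaching an L position.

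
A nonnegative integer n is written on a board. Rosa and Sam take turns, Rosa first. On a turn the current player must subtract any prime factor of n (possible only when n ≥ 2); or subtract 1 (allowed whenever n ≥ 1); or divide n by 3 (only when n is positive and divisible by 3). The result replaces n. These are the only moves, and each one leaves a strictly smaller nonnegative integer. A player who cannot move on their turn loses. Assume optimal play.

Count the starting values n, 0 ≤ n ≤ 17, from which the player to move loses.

Positions with no move are L. A position that does have a move is losing for the player to move precisely when every available move leads to a winning position for the opponent. Fill in the labels:
n=0: no move → L
n=1: reaches L-position 0 → W
n=2: reaches L-position 0 → W
n=3: reaches L-position 0 → W
n=4: only reaches 2(W), 3(W), all W → L
n=5: reaches L-position 0 → W
n=6: reaches L-position 4 → W
n=7: reaches L-position 0 → W
n=8: only reaches 6(W), 7(W), all W → L
n=9: reaches L-position 8 → W
n=10: reaches L-position 8 → W
n=11: reaches L-position 0 → W
n=12: reaches L-position 4 → W
n=13: reaches L-position 0 → W
n=14: only reaches 7(W), 12(W), 13(W), all W → L
n=15: reaches L-position 14 → W
n=16: reaches L-position 14 → W
n=17: reaches L-position 0 → W
L entries with 0 ≤ n ≤ 17: n = 0, 4, 8, 14; that makes 4.

4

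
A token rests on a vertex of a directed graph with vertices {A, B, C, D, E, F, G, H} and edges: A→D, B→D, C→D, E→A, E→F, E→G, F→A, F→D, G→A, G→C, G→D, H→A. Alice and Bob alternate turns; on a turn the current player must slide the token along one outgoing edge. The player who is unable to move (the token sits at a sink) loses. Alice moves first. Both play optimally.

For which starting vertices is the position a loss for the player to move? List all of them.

D, E, H

Work bottom-up. With no move the player to move loses. Otherwise the position is W if at least one move leads to an L position for the opponent, and L if every move leads to a W.
Every edge goes from a vertex to one that appears earlier in the order D, A, C, G, F, E, H, B, so processing vertices in that order labels each vertex after all of its successors.
D: no outgoing edge → L
A: reaches L-position D → W
C: reaches L-position D → W
G: reaches L-position D → W
F: reaches L-position D → W
E: only reaches F(W), G(W), A(W), all W → L
H: only reaches A(W), which is W → L
B: reaches L-position D → W
Reading off the rows marked L gives the requested list; there are 3 such vertices.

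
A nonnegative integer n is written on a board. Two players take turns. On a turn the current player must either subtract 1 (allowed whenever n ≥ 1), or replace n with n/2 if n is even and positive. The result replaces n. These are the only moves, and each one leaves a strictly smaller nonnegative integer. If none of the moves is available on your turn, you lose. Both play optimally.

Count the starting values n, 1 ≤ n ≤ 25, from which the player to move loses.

12

Build the W/L table. Terminal = L. A non-terminal position is W if it has a move to some L; otherwise it is L.
n=0: no move → L
n=1: can move to 0, which is L ⇒ W
n=2: the only move is to 1(W), a W ⇒ L
n=3: can move to 2, which is L ⇒ W
n=4: can move to 2, which is L ⇒ W
n=5: the only move is to 4(W), a W ⇒ L
n=6: can move to 5, which is L ⇒ W
n=7: the only move is to 6(W), a W ⇒ L
n=8: can move to 7, which is L ⇒ W
n=9: the only move is to 8(W), a W ⇒ L
n=10: can move to 5, which is L ⇒ W
n=11: the only move is to 10(W), a W ⇒ L
n=12: can move to 11, which is L ⇒ W
n=13: the only move is to 12(W), a W ⇒ L
n=14: can move to 7, which is L ⇒ W
n=15: the only move is to 14(W), a W ⇒ L
n=16: can move to 15, which is L ⇒ W
n=17: the only move is to 16(W), a W ⇒ L
n=18: can move to 9, which is L ⇒ W
n=19: the only move is to 18(W), a W ⇒ L
n=20: can move to 19, which is L ⇒ W
n=21: the only move is to 20(W), a W ⇒ L
n=22: can move to 11, which is L ⇒ W
n=23: the only move is to 22(W), a W ⇒ L
n=24: can move to 23, which is L ⇒ W
n=25: the only move is to 24(W), a W ⇒ L
L entries with 1 ≤ n ≤ 25 (n=0 is outside the asked range and is not counted): n = 2, 5, 7, 9, 11, 13, 15, 17, 19, 21, 23, 25; that makes 12.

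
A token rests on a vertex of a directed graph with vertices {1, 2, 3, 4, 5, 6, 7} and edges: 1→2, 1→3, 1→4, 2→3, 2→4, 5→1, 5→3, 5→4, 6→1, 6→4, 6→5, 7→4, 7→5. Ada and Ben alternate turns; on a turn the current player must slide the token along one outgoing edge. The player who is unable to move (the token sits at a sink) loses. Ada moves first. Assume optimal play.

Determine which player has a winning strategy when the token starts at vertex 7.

Ada wins.

Classify positions by backward induction: terminal positions (no move available) are L. From any other position, the mover wins iff some move reaches an L.
Every edge goes from a vertex to one that appears earlier in the order 4, 3, 2, 1, 5, 6, 7, so processing vertices in that order labels each vertex after all of its successors.
4: no outgoing edge → L
3: no outgoing edge → L
2: W (go to 3, an L position)
1: W (go to 3, an L position)
5: W (go to 3, an L position)
6: W (go to 4, an L position)
7: W (go to 4, an L position)
From 7 Ada can move to 4, reaching an L position.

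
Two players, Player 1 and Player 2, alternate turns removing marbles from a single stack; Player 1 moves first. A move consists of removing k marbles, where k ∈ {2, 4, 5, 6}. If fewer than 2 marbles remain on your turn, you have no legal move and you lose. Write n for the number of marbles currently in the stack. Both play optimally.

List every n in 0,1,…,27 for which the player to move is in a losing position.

Use the standard recursion: the mover loses at a terminal position; elsewhere, the mover wins exactly when some move hands the opponent an L position.
n=0: no move → L
n=1: no move → L
n=2: W (go to 0, an L position)
n=3: W (go to 1, an L position)
n=4: W (go to 0, an L position)
n=5: W (go to 1, an L position)
n=6: W (go to 1, an L position)
n=7: W (go to 1, an L position)
n=8: L (options 6(W), 4(W), 3(W), 2(W) are all W)
n=9: L (options 7(W), 5(W), 4(W), 3(W) are all W)
n=10: W (go to 8, an L position)
n=11: W (go to 9, an L position)
n=12: W (go to 8, an L position)
n=13: W (go to 9, an L position)
n=14: W (go to 9, an L position)
n=15: W (go to 9, an L position)
n=16: L (options 14(W), 12(W), 11(W), 10(W) are all W)
n=17: L (options 15(W), 13(W), 12(W), 11(W) are all W)
n=18: W (go to 16, an L position)
n=19: W (go to 17, an L position)
n=20: W (go to 16, an L position)
n=21: W (go to 17, an L position)
n=22: W (go to 17, an L position)
n=23: W (go to 17, an L position)
n=24: L (options 22(W), 20(W), 19(W), 18(W) are all W)
n=25: L (options 23(W), 21(W), 20(W), 19(W) are all W)
n=26: W (go to 24, an L position)
n=27: W (go to 25, an L position)
The losing starting values of n are exactly the entries labelled L in this table (8 of them).

0, 1, 8, 9, 16, 17, 24, 25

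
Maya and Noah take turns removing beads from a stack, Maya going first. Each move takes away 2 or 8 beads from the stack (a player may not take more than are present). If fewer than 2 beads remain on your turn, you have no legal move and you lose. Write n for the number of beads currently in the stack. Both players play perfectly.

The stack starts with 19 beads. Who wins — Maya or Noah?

Use the standard recursion: the mover loses at a terminal position; elsewhere, the mover wins exactly when some move hands the opponent an L position.
n=0: no move → L
n=1: no move → L
n=2: →0(L), so W
n=3: →1(L), so W
n=4: →2(W) only, which is W, so L
n=5: →3(W) only, which is W, so L
n=6: →4(L), so W
n=7: →5(L), so W
n=8: →0(L), so W
n=9: →1(L), so W
n=10: →8(W), 2(W) — all W, so L
n=11: →9(W), 3(W) — all W, so L
n=12: →10(L), so W
n=13: →11(L), so W
n=14: →12(W), 6(W) — all W, so L
n=15: →13(W), 7(W) — all W, so L
n=16: →14(L), so W
n=17: →15(L), so W
n=18: →10(L), so W
n=19: →11(L), so W
The starting position 19 is W: Maya should remove 8, leaving 11, handing over an L position.

Maya wins.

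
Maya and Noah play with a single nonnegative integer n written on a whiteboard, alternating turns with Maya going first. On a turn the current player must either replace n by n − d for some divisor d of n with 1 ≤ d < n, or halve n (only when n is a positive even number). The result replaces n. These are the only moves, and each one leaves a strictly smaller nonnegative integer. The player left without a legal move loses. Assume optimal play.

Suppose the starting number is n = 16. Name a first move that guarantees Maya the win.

Use the standard recursion: the mover loses at a terminal position; elsewhere, the mover wins exactly when some move hands the opponent an L position.
n=0: no move → L
n=1: no move → L
n=2: W (go to 1, an L position)
n=3: L (sole option 2(W) is W)
n=4: W (go to 3, an L position)
n=5: L (sole option 4(W) is W)
n=6: W (go to 3, an L position)
n=7: L (sole option 6(W) is W)
n=8: W (go to 7, an L position)
n=9: L (options 6(W), 8(W) are all W)
n=10: W (go to 5, an L position)
n=11: L (sole option 10(W) is W)
n=12: W (go to 9, an L position)
n=13: L (sole option 12(W) is W)
n=14: W (go to 7, an L position)
n=15: L (options 10(W), 12(W), 14(W) are all W)
n=16: W (go to 15, an L position)
From 16, the L positions reachable in one move are: 15.

Move to 15.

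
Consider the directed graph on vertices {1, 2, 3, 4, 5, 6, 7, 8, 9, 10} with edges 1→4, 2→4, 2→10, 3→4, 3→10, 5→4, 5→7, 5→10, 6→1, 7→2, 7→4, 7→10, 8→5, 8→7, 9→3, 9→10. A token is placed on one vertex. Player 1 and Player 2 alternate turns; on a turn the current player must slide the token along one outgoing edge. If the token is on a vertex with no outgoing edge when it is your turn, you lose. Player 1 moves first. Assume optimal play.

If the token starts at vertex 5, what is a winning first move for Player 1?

Build the W/L table. Terminal = L. A non-terminal position is W if it has a move to some L; otherwise it is L.
Every edge goes from a vertex to one that appears earlier in the order 10, 4, 3, 2, 1, 9, 7, 5, 8, 6, so processing vertices in that order labels each vertex after all of its successors.
10: no outgoing edge → L
4: no outgoing edge → L
3: can move to 4, which is L ⇒ W
2: can move to 4, which is L ⇒ W
1: can move to 4, which is L ⇒ W
9: can move to 10, which is L ⇒ W
7: can move to 4, which is L ⇒ W
5: can move to 4, which is L ⇒ W
8: moves to 5(W), 7(W); every one is W ⇒ L
6: the only move is to 1(W), a W ⇒ L
From 5, the L positions reachable in one move are: 4, 10. Any move reaching one of these is winning.

Move to 4.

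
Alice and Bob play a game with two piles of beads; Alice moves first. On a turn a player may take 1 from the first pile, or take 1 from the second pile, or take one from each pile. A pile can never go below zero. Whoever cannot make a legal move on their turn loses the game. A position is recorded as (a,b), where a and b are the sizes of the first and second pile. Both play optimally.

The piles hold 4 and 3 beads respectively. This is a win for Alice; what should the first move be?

Move to (4,2).

Work bottom-up. With no move the player to move loses. Otherwise the position is W if at least one move leads to an L position for the opponent, and L if every move leads to a W.
No move ever increases a pile, so every position that can arise here has a ≤ 4 and b ≤ 3; it is enough to label the cells with 0 ≤ a ≤ 4 and 0 ≤ b ≤ 3.
Every move lowers a or b (never raises either), so fill the grid row by row in increasing a, and left to right within a row: each cell's successors are then already labelled.
      b=0  b=1  b=2  b=3
a=0:    L    W    L    W
a=1:    W    W    W    W
a=2:    L    W    L    W
a=3:    W    W    W    W
a=4:    L    W    L    W
Cells with no legal move (terminal, hence L): (0,0).
The remaining L cells, each justified by listing all of its moves:
(0,2): →(0,1)(W) only, which is W, so L
(2,0): →(1,0)(W) only, which is W, so L
(2,2): →(1,2)(W), (2,1)(W), (1,1)(W) — all W, so L
(4,0): →(3,0)(W) only, which is W, so L
(4,2): →(3,2)(W), (4,1)(W), (3,1)(W) — all W, so L
Every other cell has at least one move into one of the L cells above, so it is W.
From (4,3), the L positions reachable in one move are: (4,2).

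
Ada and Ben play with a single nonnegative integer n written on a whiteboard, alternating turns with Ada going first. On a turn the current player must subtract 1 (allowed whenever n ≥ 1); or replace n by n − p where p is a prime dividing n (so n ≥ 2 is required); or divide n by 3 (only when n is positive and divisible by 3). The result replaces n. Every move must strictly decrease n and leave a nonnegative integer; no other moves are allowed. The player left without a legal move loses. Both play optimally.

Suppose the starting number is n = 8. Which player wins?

Ben wins.

Compute win/loss labels from the base case upward. A position with no move is L. Any other position is W if it can reach an L in one move, else L.
n=0: no move → L
n=1: reaches L-position 0 → W
n=2: reaches L-position 0 → W
n=3: reaches L-position 0 → W
n=4: only reaches 2(W), 3(W), all W → L
n=5: reaches L-position 0 → W
n=6: reaches L-position 4 → W
n=7: reaches L-position 0 → W
n=8: only reaches 6(W), 7(W), all W → L
Every move from 8 reaches a W position, so the mover loses.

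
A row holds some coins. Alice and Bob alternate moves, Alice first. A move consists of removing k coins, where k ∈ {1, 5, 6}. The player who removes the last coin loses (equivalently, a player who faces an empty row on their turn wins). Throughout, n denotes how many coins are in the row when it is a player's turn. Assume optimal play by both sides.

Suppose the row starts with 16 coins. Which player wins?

Bob wins.

Compute win/loss labels from the base case upward. A position with no move is W. Any other position is W if it can reach an L in one move, else L.
n=0: no move; the opponent has just taken the last coin and therefore loses → W
n=1: the only move is to 0(W), a W ⇒ L
n=2: can move to 1, which is L ⇒ W
n=3: the only move is to 2(W), a W ⇒ L
n=4: can move to 3, which is L ⇒ W
n=5: moves to 4(W), 0(W); every one is W ⇒ L
n=6: can move to 5, which is L ⇒ W
n=7: can move to 1, which is L ⇒ W
n=8: can move to 3, which is L ⇒ W
n=9: can move to 3, which is L ⇒ W
n=10: can move to 5, which is L ⇒ W
n=11: can move to 5, which is L ⇒ W
n=12: moves to 11(W), 7(W), 6(W); every one is W ⇒ L
n=13: can move to 12, which is L ⇒ W
n=14: moves to 13(W), 9(W), 8(W); every one is W ⇒ L
n=15: can move to 14, which is L ⇒ W
n=16: moves to 15(W), 11(W), 10(W); every one is W ⇒ L
Every move from 16 reaches a W position, so the mover loses.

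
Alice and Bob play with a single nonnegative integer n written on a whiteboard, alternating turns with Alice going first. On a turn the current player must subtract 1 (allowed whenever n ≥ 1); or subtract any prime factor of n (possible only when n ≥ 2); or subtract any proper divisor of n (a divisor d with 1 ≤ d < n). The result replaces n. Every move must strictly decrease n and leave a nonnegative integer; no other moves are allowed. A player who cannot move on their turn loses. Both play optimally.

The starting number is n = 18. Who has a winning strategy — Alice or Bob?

Positions with no move are L. A position that does have a move is losing for the player to move precisely when every available move leads to a winning position for the opponent. Fill in the labels:
n=0: no move → L
n=1: W (go to 0, an L position)
n=2: W (go to 0, an L position)
n=3: W (go to 0, an L position)
n=4: L (options 2(W), 3(W) are all W)
n=5: W (go to 0, an L position)
n=6: W (go to 4, an L position)
n=7: W (go to 0, an L position)
n=8: W (go to 4, an L position)
n=9: L (options 6(W), 8(W) are all W)
n=10: W (go to 9, an L position)
n=11: W (go to 0, an L position)
n=12: W (go to 9, an L position)
n=13: W (go to 0, an L position)
n=14: L (options 7(W), 12(W), 13(W) are all W)
n=15: W (go to 14, an L position)
n=16: W (go to 14, an L position)
n=17: W (go to 0, an L position)
n=18: W (go to 9, an L position)
From 18 Alice can move to 9, reaching an L position.

Alice wins.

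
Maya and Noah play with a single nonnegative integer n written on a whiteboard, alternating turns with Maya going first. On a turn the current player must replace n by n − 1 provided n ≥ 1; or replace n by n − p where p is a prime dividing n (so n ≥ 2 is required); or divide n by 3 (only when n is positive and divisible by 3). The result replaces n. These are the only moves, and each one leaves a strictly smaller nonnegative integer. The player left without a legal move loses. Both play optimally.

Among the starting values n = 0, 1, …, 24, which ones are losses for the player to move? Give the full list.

0, 4, 8, 14, 18, 22

Build the W/L table. Terminal = L. A non-terminal position is W if it has a move to some L; otherwise it is L.
n=0: no move → L
n=1: W (go to 0, an L position)
n=2: W (go to 0, an L position)
n=3: W (go to 0, an L position)
n=4: L (options 2(W), 3(W) are all W)
n=5: W (go to 0, an L position)
n=6: W (go to 4, an L position)
n=7: W (go to 0, an L position)
n=8: L (options 6(W), 7(W) are all W)
n=9: W (go to 8, an L position)
n=10: W (go to 8, an L position)
n=11: W (go to 0, an L position)
n=12: W (go to 4, an L position)
n=13: W (go to 0, an L position)
n=14: L (options 7(W), 12(W), 13(W) are all W)
n=15: W (go to 14, an L position)
n=16: W (go to 14, an L position)
n=17: W (go to 0, an L position)
n=18: L (options 6(W), 15(W), 16(W), 17(W) are all W)
n=19: W (go to 0, an L position)
n=20: W (go to 18, an L position)
n=21: W (go to 14, an L position)
n=22: L (options 11(W), 20(W), 21(W) are all W)
n=23: W (go to 0, an L position)
n=24: W (go to 8, an L position)
The losing starting values of n are exactly the entries labelled L in this table (6 of them).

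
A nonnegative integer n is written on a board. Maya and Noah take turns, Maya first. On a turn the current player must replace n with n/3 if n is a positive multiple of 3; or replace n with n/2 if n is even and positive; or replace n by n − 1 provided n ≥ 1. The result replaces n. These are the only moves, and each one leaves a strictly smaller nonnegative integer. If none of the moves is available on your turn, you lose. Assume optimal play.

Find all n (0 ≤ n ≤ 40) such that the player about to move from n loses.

0, 2, 5, 7, 9, 11, 13, 16, 19, 23, 25, 28, 30, 34, 36, 40

Compute win/loss labels from the base case upward. A position with no move is L. Any other position is W if it can reach an L in one move, else L.
n=0: no move → L
n=1: →0(L), so W
n=2: →1(W) only, which is W, so L
n=3: →2(L), so W
n=4: →2(L), so W
n=5: →4(W) only, which is W, so L
n=6: →2(L), so W
n=7: →6(W) only, which is W, so L
n=8: →7(L), so W
n=9: →3(W), 8(W) — all W, so L
n=10: →5(L), so W
n=11: →10(W) only, which is W, so L
n=12: →11(L), so W
n=13: →12(W) only, which is W, so L
n=14: →7(L), so W
n=15: →5(L), so W
n=16: →8(W), 15(W) — all W, so L
n=17: →16(L), so W
n=18: →9(L), so W
n=19: →18(W) only, which is W, so L
n=20: →19(L), so W
n=21: →7(L), so W
n=22: →11(L), so W
n=23: →22(W) only, which is W, so L
n=24: →23(L), so W
n=25: →24(W) only, which is W, so L
n=26: →13(L), so W
n=27: →9(L), so W
n=28: →14(W), 27(W) — all W, so L
n=29: →28(L), so W
n=30: →10(W), 15(W), 29(W) — all W, so L
n=31: →30(L), so W
n=32: →16(L), so W
n=33: →11(L), so W
n=34: →17(W), 33(W) — all W, so L
n=35: →34(L), so W
n=36: →12(W), 18(W), 35(W) — all W, so L
n=37: →36(L), so W
n=38: →19(L), so W
n=39: →13(L), so W
n=40: →20(W), 39(W) — all W, so L
Reading off the rows marked L gives the requested list; there are 16 such values of n.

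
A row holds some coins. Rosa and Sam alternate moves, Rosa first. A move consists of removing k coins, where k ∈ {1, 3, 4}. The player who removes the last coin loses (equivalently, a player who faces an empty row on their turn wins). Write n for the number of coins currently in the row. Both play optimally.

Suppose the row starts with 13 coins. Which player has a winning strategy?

Classify positions by backward induction: terminal positions (no move available) are W. From any other position, the mover wins iff some move reaches an L.
n=0: no move; the opponent has just taken the last coin and therefore loses → W
n=1: L (sole option 0(W) is W)
n=2: W (go to 1, an L position)
n=3: L (options 2(W), 0(W) are all W)
n=4: W (go to 3, an L position)
n=5: W (go to 1, an L position)
n=6: W (go to 3, an L position)
n=7: W (go to 3, an L position)
n=8: L (options 7(W), 5(W), 4(W) are all W)
n=9: W (go to 8, an L position)
n=10: L (options 9(W), 7(W), 6(W) are all W)
n=11: W (go to 10, an L position)
n=12: W (go to 8, an L position)
n=13: W (go to 10, an L position)
The starting position 13 is W: Rosa should remove 3, leaving 10, handing over an L position.

Rosa wins.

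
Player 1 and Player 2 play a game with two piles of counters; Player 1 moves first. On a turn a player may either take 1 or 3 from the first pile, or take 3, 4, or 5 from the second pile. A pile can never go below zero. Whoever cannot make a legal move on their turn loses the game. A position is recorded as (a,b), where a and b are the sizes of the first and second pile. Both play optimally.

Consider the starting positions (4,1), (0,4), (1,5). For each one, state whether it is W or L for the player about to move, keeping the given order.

Label each position W (a win for the player to move) or L (a loss). A position with no legal move is L; any other position is W exactly when some move reaches an L, and L when every move reaches a W.
No move ever increases a pile, so every position that can arise here has a ≤ 4 and b ≤ 5; it is enough to label the cells with 0 ≤ a ≤ 4 and 0 ≤ b ≤ 5.
Every move lowers a or b (never raises either), so fill the grid row by row in increasing a, and left to right within a row: each cell's successors are then already labelled.
      b=0  b=1  b=2  b=3  b=4  b=5
a=0:    L    L    L    W    W    W
a=1:    W    W    W    L    L    L
a=2:    L    L    L    W    W    W
a=3:    W    W    W    L    L    L
a=4:    L    L    L    W    W    W
Cells with no legal move (terminal, hence L): (0,0), (0,1), (0,2).
The remaining L cells, each justified by listing all of its moves:
(1,3): L (options (0,3)(W), (1,0)(W) are all W)
(1,4): L (options (0,4)(W), (1,1)(W), (1,0)(W) are all W)
(1,5): L (options (0,5)(W), (1,2)(W), (1,1)(W), (1,0)(W) are all W)
(2,0): L (sole option (1,0)(W) is W)
(2,1): L (sole option (1,1)(W) is W)
(2,2): L (sole option (1,2)(W) is W)
(3,3): L (options (2,3)(W), (0,3)(W), (3,0)(W) are all W)
(3,4): L (options (2,4)(W), (0,4)(W), (3,1)(W), (3,0)(W) are all W)
(3,5): L (options (2,5)(W), (0,5)(W), (3,2)(W), (3,1)(W), (3,0)(W) are all W)
(4,0): L (options (3,0)(W), (1,0)(W) are all W)
(4,1): L (options (3,1)(W), (1,1)(W) are all W)
(4,2): L (options (3,2)(W), (1,2)(W) are all W)
Every other cell has at least one move into one of the L cells above, so it is W.
(4,1): one of the L cells justified above, so L
(0,4): the move to (0,1) reaches an L cell, so W
(1,5): one of the L cells justified above, so L

(4,1): L, (0,4): W, (1,5): L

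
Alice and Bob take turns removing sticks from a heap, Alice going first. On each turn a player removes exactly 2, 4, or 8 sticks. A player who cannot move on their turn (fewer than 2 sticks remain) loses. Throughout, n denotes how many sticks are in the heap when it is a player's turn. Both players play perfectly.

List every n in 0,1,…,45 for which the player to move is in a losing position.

Compute win/loss labels from the base case upward. A position with no move is L. Any other position is W if it can reach an L in one move, else L.
n=0: no move → L
n=1: no move → L
n=2: →0(L), so W
n=3: →1(L), so W
n=4: →0(L), so W
n=5: →1(L), so W
n=6: →4(W), 2(W) — all W, so L
n=7: →5(W), 3(W) — all W, so L
n=8: →6(L), so W
n=9: →7(L), so W
n=10: →6(L), so W
n=11: →7(L), so W
n=12: →10(W), 8(W), 4(W) — all W, so L
n=13: →11(W), 9(W), 5(W) — all W, so L
n=14: →12(L), so W
n=15: →13(L), so W
n=16: →12(L), so W
n=17: →13(L), so W
n=18: →16(W), 14(W), 10(W) — all W, so L
n=19: →17(W), 15(W), 11(W) — all W, so L
n=20: →18(L), so W
n=21: →19(L), so W
n=22: →18(L), so W
n=23: →19(L), so W
n=24: →22(W), 20(W), 16(W) — all W, so L
n=25: →23(W), 21(W), 17(W) — all W, so L
n=26: →24(L), so W
n=27: →25(L), so W
n=28: →24(L), so W
n=29: →25(L), so W
n=30: →28(W), 26(W), 22(W) — all W, so L
n=31: →29(W), 27(W), 23(W) — all W, so L
n=32: →30(L), so W
n=33: →31(L), so W
n=34: →30(L), so W
n=35: →31(L), so W
n=36: →34(W), 32(W), 28(W) — all W, so L
n=37: →35(W), 33(W), 29(W) — all W, so L
n=38: →36(L), so W
n=39: →37(L), so W
n=40: →36(L), so W
n=41: →37(L), so W
n=42: →40(W), 38(W), 34(W) — all W, so L
n=43: →41(W), 39(W), 35(W) — all W, so L
n=44: →42(L), so W
n=45: →43(L), so W
The losing starting values of n are exactly the entries labelled L in this table (16 of them).

0, 1, 6, 7, 12, 13, 18, 19, 24, 25, 30, 31, 36, 37, 42, 43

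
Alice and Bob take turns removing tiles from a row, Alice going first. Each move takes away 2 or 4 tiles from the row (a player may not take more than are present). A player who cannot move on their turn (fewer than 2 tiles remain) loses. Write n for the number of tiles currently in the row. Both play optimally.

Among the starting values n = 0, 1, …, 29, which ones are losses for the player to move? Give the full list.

0, 1, 6, 7, 12, 13, 18, 19, 24, 25

Build the W/L table. Terminal = L. A non-terminal position is W if it has a move to some L; otherwise it is L.
n=0: no move → L
n=1: no move → L
n=2: W (go to 0, an L position)
n=3: W (go to 1, an L position)
n=4: W (go to 0, an L position)
n=5: W (go to 1, an L position)
n=6: L (options 4(W), 2(W) are all W)
n=7: L (options 5(W), 3(W) are all W)
n=8: W (go to 6, an L position)
n=9: W (go to 7, an L position)
n=10: W (go to 6, an L position)
n=11: W (go to 7, an L position)
n=12: L (options 10(W), 8(W) are all W)
n=13: L (options 11(W), 9(W) are all W)
n=14: W (go to 12, an L position)
n=15: W (go to 13, an L position)
n=16: W (go to 12, an L position)
n=17: W (go to 13, an L position)
n=18: L (options 16(W), 14(W) are all W)
n=19: L (options 17(W), 15(W) are all W)
n=20: W (go to 18, an L position)
n=21: W (go to 19, an L position)
n=22: W (go to 18, an L position)
n=23: W (go to 19, an L position)
n=24: L (options 22(W), 20(W) are all W)
n=25: L (options 23(W), 21(W) are all W)
n=26: W (go to 24, an L position)
n=27: W (go to 25, an L position)
n=28: W (go to 24, an L position)
n=29: W (go to 25, an L position)
Reading off the rows marked L gives the requested list; there are 10 such values of n.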